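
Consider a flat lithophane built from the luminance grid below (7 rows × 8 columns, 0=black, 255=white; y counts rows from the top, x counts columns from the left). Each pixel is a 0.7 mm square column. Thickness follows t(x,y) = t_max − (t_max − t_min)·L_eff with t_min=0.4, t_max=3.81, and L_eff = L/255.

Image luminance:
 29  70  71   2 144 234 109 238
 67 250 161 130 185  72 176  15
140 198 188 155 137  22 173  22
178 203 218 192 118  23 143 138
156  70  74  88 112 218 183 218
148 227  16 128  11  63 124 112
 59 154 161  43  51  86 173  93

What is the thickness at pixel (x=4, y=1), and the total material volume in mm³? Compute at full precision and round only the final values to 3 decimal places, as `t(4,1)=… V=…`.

span = t_max - t_min = 3.81 - 0.4 = 3.410
L(4,1) = 185, L_eff = 185/255 = 0.725490
t(4,1) = 3.81 - 3.410·0.725490 = 1.336
Σt over all 7·8 pixels = 1021417/8500 ≈ 120.1667059
V = pitch²·Σt = 0.7²·1021417/8500 = 58.882

t(4,1)=1.336 V=58.882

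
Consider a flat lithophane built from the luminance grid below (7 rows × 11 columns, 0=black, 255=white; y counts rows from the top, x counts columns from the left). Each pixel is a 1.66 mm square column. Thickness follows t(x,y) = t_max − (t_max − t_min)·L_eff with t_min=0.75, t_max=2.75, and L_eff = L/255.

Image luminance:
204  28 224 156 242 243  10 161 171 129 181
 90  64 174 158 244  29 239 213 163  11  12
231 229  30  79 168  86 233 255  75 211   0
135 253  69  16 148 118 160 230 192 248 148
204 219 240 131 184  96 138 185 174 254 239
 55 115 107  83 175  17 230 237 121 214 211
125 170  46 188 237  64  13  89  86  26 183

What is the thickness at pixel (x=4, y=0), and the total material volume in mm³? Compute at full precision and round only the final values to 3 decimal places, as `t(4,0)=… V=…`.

t(4,0)=0.852 V=338.931

span = t_max - t_min = 2.75 - 0.75 = 2.000
L(4,0) = 242, L_eff = 242/255 = 0.949020
t(4,0) = 2.75 - 2.000·0.949020 = 0.852
Σt over all 7·11 pixels = 41819/340 ≈ 122.9970588
V = pitch²·Σt = 1.66²·41819/340 = 338.931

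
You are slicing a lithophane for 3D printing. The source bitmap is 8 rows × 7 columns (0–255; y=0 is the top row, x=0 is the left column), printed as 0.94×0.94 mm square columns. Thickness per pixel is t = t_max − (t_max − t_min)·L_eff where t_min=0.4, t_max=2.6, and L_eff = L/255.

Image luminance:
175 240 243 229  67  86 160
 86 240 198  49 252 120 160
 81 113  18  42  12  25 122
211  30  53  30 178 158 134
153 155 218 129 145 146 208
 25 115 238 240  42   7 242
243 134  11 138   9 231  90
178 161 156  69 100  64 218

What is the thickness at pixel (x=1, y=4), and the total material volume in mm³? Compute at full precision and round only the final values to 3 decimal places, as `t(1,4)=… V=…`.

span = t_max - t_min = 2.6 - 0.4 = 2.200
L(1,4) = 155, L_eff = 155/255 = 0.607843
t(1,4) = 2.6 - 2.200·0.607843 = 1.263
Σt over all 8·7 pixels = 34831/425 ≈ 81.9552941
V = pitch²·Σt = 0.94²·34831/425 = 72.416

t(1,4)=1.263 V=72.416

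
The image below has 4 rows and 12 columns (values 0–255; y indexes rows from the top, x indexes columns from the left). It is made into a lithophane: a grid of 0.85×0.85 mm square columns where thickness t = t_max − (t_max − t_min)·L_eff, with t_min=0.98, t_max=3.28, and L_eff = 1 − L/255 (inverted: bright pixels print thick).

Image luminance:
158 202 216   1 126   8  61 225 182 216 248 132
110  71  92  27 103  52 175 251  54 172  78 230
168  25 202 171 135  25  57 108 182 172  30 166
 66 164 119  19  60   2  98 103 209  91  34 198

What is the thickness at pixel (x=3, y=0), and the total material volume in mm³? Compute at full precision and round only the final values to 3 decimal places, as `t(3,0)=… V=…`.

span = t_max - t_min = 3.28 - 0.98 = 2.300
L(3,0) = 1, L_eff = 1 - 1/255 = 0.996078 (inverted)
t(3,0) = 3.28 - 2.300·0.996078 = 0.989
Σt over all 4·12 pixels = 126607/1275 ≈ 99.2996078
V = pitch²·Σt = 0.85²·126607/1275 = 71.744

t(3,0)=0.989 V=71.744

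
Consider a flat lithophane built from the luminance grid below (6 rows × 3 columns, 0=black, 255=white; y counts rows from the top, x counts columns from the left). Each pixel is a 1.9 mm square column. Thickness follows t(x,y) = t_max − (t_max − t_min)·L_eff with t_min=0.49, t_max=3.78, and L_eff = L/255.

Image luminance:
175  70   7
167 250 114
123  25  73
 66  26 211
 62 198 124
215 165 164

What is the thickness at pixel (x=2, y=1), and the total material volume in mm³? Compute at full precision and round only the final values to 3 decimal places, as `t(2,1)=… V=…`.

span = t_max - t_min = 3.78 - 0.49 = 3.290
L(2,1) = 114, L_eff = 114/255 = 0.447059
t(2,1) = 3.78 - 3.290·0.447059 = 2.309
Σt over all 6·3 pixels = 66647/1700 ≈ 39.2041176
V = pitch²·Σt = 1.9²·66647/1700 = 141.527

t(2,1)=2.309 V=141.527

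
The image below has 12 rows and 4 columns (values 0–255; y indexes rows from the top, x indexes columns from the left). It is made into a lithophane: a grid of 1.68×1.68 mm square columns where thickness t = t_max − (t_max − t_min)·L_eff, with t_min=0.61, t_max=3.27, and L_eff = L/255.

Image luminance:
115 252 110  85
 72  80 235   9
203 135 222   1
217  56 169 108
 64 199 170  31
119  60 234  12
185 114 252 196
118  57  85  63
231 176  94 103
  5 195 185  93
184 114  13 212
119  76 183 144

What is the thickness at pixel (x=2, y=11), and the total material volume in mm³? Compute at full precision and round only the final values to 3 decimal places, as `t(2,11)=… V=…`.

span = t_max - t_min = 3.27 - 0.61 = 2.660
L(2,11) = 183, L_eff = 183/255 = 0.717647
t(2,11) = 3.27 - 2.660·0.717647 = 1.361
Σt over all 12·4 pixels = 9461/102 ≈ 92.7549020
V = pitch²·Σt = 1.68²·9461/102 = 261.791

t(2,11)=1.361 V=261.791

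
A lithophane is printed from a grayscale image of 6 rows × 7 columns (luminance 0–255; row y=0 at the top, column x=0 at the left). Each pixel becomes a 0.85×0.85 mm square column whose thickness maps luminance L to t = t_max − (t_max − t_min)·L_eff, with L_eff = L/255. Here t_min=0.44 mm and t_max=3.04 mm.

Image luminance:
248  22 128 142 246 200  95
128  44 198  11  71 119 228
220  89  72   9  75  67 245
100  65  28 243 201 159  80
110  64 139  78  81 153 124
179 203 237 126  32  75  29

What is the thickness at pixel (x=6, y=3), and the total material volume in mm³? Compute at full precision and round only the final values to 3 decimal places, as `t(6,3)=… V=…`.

t(6,3)=2.224 V=54.215

span = t_max - t_min = 3.04 - 0.44 = 2.600
L(6,3) = 80, L_eff = 80/255 = 0.313725
t(6,3) = 3.04 - 2.600·0.313725 = 2.224
Σt over all 6·7 pixels = 31891/425 ≈ 75.0376471
V = pitch²·Σt = 0.85²·31891/425 = 54.215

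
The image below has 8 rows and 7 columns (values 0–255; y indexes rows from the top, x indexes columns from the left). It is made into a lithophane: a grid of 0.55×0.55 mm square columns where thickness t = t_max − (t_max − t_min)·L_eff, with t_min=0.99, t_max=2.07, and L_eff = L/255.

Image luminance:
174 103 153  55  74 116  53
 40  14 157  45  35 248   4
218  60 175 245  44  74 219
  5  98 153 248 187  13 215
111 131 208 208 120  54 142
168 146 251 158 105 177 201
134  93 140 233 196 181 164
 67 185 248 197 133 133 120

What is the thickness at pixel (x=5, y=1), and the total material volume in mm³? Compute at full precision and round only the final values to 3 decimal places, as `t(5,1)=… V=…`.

t(5,1)=1.020 V=25.292

span = t_max - t_min = 2.07 - 0.99 = 1.080
L(5,1) = 248, L_eff = 248/255 = 0.972549
t(5,1) = 2.07 - 1.080·0.972549 = 1.020
Σt over all 8·7 pixels = 177669/2125 ≈ 83.6089412
V = pitch²·Σt = 0.55²·177669/2125 = 25.292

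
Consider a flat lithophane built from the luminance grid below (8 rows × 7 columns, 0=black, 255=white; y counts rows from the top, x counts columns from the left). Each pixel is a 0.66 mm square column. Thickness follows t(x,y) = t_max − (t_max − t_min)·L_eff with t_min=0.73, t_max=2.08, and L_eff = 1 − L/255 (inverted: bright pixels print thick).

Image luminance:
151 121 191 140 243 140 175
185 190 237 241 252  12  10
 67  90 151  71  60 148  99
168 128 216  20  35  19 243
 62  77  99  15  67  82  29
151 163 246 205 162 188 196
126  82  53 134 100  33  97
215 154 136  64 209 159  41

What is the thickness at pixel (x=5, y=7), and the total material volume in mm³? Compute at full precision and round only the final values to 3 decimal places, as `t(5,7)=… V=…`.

span = t_max - t_min = 2.08 - 0.73 = 1.350
L(5,7) = 159, L_eff = 1 - 159/255 = 0.376471 (inverted)
t(5,7) = 2.08 - 1.350·0.376471 = 1.572
Σt over all 8·7 pixels = 33457/425 ≈ 78.7223529
V = pitch²·Σt = 0.66²·33457/425 = 34.291

t(5,7)=1.572 V=34.291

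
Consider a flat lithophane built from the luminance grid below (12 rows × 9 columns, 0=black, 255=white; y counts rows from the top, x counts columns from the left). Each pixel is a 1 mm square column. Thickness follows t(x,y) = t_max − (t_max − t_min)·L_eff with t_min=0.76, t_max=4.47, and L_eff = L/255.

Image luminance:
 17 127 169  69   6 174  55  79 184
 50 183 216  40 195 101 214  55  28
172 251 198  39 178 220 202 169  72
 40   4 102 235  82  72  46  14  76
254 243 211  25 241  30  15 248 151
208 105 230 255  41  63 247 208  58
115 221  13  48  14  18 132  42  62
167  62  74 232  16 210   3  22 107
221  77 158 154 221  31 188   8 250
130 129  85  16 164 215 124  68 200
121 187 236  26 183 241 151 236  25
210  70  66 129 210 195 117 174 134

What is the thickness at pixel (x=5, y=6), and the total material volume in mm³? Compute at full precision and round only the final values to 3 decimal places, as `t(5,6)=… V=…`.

t(5,6)=4.208 V=283.802

span = t_max - t_min = 4.47 - 0.76 = 3.710
L(5,6) = 18, L_eff = 18/255 = 0.070588
t(5,6) = 4.47 - 3.710·0.070588 = 4.208
Σt over all 12·9 pixels = 1447391/5100 ≈ 283.8021569
V = pitch²·Σt = 1²·1447391/5100 = 283.802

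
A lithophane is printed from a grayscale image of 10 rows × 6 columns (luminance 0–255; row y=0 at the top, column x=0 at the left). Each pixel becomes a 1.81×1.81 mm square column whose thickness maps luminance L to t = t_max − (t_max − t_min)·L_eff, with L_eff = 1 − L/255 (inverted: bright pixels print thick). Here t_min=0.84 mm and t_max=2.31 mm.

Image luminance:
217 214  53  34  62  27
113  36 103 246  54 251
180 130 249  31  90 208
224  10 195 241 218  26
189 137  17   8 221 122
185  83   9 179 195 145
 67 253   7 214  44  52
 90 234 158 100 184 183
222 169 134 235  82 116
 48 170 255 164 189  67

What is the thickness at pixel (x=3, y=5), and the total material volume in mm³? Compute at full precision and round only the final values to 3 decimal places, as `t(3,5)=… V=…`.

t(3,5)=1.872 V=318.827

span = t_max - t_min = 2.31 - 0.84 = 1.470
L(3,5) = 179, L_eff = 1 - 179/255 = 0.298039 (inverted)
t(3,5) = 2.31 - 1.470·0.298039 = 1.872
Σt over all 10·6 pixels = 827211/8500 ≈ 97.3189412
V = pitch²·Σt = 1.81²·827211/8500 = 318.827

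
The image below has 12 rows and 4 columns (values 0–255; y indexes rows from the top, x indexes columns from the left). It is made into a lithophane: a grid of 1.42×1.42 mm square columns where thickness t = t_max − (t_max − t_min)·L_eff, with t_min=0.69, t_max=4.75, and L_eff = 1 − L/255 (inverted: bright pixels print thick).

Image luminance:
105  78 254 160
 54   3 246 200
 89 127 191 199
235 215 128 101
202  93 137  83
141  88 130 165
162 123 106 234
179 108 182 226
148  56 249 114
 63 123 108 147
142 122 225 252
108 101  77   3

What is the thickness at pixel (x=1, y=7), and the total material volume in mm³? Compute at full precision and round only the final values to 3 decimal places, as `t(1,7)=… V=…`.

span = t_max - t_min = 4.75 - 0.69 = 4.060
L(1,7) = 108, L_eff = 1 - 108/255 = 0.576471 (inverted)
t(1,7) = 4.75 - 4.060·0.576471 = 2.410
Σt over all 12·4 pixels = 899513/6375 ≈ 141.1000784
V = pitch²·Σt = 1.42²·899513/6375 = 284.514

t(1,7)=2.410 V=284.514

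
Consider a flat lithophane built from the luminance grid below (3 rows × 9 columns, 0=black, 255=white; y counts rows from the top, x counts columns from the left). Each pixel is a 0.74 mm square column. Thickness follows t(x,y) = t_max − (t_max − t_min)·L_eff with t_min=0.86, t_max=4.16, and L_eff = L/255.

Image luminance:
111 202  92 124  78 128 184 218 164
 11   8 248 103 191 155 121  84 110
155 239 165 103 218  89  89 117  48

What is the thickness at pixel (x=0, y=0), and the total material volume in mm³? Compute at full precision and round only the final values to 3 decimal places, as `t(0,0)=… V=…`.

t(0,0)=2.724 V=36.314

span = t_max - t_min = 4.16 - 0.86 = 3.300
L(0,0) = 111, L_eff = 111/255 = 0.435294
t(0,0) = 4.16 - 3.300·0.435294 = 2.724
Σt over all 3·9 pixels = 56367/850 ≈ 66.3141176
V = pitch²·Σt = 0.74²·56367/850 = 36.314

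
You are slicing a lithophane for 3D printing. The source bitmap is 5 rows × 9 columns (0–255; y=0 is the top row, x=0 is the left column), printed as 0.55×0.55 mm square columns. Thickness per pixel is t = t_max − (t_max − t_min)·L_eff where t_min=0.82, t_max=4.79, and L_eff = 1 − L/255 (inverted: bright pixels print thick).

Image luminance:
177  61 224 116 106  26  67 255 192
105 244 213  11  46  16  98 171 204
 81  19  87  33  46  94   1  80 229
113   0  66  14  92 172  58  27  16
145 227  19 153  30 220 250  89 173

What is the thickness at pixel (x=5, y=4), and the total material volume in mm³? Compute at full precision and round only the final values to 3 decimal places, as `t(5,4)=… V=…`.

span = t_max - t_min = 4.79 - 0.82 = 3.970
L(5,4) = 220, L_eff = 1 - 220/255 = 0.137255 (inverted)
t(5,4) = 4.79 - 3.970·0.137255 = 4.245
Σt over all 5·9 pixels = 239396/2125 ≈ 112.6569412
V = pitch²·Σt = 0.55²·239396/2125 = 34.079

t(5,4)=4.245 V=34.079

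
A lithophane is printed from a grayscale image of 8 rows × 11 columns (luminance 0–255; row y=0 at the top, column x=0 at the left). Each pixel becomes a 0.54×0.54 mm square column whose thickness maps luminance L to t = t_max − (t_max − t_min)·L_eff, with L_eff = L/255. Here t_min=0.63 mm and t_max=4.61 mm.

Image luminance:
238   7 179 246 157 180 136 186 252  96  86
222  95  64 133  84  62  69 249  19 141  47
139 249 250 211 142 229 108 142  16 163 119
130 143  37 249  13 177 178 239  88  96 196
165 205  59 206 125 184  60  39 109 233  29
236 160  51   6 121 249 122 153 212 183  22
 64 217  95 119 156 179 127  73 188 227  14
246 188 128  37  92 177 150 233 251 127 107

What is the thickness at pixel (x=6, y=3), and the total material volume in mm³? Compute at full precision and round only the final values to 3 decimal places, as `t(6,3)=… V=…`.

span = t_max - t_min = 4.61 - 0.63 = 3.980
L(6,3) = 178, L_eff = 178/255 = 0.698039
t(6,3) = 4.61 - 3.980·0.698039 = 1.832
Σt over all 8·11 pixels = 1353803/6375 ≈ 212.3612549
V = pitch²·Σt = 0.54²·1353803/6375 = 61.925

t(6,3)=1.832 V=61.925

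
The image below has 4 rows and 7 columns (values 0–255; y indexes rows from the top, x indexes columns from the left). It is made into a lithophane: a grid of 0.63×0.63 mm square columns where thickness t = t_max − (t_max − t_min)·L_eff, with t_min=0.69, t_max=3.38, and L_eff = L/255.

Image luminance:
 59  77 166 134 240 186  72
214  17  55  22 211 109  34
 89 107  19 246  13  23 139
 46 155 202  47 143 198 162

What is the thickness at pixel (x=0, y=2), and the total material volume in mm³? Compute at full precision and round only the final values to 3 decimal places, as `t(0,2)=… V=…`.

span = t_max - t_min = 3.38 - 0.69 = 2.690
L(0,2) = 89, L_eff = 89/255 = 0.349020
t(0,2) = 3.38 - 2.690·0.349020 = 2.441
Σt over all 4·7 pixels = 311311/5100 ≈ 61.0413725
V = pitch²·Σt = 0.63²·311311/5100 = 24.227

t(0,2)=2.441 V=24.227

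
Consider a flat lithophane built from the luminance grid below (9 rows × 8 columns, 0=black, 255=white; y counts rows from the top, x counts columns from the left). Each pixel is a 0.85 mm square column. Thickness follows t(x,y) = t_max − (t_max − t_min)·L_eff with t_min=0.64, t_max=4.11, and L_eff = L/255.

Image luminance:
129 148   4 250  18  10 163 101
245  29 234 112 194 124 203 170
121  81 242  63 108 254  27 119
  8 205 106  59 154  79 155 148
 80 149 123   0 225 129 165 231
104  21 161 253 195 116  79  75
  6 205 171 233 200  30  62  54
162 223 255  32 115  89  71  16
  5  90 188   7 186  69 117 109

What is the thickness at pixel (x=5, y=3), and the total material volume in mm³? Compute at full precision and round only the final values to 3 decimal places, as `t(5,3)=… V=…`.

span = t_max - t_min = 4.11 - 0.64 = 3.470
L(5,3) = 79, L_eff = 79/255 = 0.309804
t(5,3) = 4.11 - 3.470·0.309804 = 3.035
Σt over all 9·8 pixels = 1117538/6375 ≈ 175.3000784
V = pitch²·Σt = 0.85²·1117538/6375 = 126.654

t(5,3)=3.035 V=126.654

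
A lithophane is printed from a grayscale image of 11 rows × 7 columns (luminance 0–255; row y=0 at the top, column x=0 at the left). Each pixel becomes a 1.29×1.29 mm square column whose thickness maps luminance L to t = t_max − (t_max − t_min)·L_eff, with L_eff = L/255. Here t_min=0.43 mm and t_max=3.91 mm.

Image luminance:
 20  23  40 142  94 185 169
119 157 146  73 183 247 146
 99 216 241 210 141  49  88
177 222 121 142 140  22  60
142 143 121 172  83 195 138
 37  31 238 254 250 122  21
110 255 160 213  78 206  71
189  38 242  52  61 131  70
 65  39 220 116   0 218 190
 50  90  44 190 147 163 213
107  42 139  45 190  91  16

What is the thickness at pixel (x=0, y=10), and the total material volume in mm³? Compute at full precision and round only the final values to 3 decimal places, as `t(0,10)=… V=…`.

t(0,10)=2.450 V=276.862

span = t_max - t_min = 3.91 - 0.43 = 3.480
L(0,10) = 107, L_eff = 107/255 = 0.419608
t(0,10) = 3.91 - 3.480·0.419608 = 2.450
Σt over all 11·7 pixels = 56567/340 ≈ 166.3735294
V = pitch²·Σt = 1.29²·56567/340 = 276.862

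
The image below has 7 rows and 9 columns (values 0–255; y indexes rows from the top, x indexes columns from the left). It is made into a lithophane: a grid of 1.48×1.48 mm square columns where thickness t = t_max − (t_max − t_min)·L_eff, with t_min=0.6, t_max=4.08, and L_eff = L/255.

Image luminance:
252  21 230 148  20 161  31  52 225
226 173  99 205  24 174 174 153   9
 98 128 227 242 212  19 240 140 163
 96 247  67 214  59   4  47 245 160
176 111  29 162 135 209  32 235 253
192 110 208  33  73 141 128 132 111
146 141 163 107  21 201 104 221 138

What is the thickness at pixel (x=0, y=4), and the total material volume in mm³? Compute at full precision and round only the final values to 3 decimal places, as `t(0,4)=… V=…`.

t(0,4)=1.678 V=303.045

span = t_max - t_min = 4.08 - 0.6 = 3.480
L(0,4) = 176, L_eff = 176/255 = 0.690196
t(0,4) = 4.08 - 3.480·0.690196 = 1.678
Σt over all 7·9 pixels = 293997/2125 ≈ 138.3515294
V = pitch²·Σt = 1.48²·293997/2125 = 303.045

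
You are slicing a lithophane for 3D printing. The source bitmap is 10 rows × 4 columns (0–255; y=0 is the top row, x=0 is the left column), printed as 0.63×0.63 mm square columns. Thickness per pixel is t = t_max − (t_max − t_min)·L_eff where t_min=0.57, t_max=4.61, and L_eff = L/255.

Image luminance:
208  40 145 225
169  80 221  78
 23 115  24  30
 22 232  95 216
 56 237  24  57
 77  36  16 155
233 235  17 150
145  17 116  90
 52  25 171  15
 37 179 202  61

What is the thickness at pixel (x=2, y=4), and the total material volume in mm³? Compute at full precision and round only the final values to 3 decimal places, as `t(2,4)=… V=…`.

t(2,4)=4.230 V=45.986

span = t_max - t_min = 4.61 - 0.57 = 4.040
L(2,4) = 24, L_eff = 24/255 = 0.094118
t(2,4) = 4.61 - 4.040·0.094118 = 4.230
Σt over all 10·4 pixels = 246208/2125 ≈ 115.8625882
V = pitch²·Σt = 0.63²·246208/2125 = 45.986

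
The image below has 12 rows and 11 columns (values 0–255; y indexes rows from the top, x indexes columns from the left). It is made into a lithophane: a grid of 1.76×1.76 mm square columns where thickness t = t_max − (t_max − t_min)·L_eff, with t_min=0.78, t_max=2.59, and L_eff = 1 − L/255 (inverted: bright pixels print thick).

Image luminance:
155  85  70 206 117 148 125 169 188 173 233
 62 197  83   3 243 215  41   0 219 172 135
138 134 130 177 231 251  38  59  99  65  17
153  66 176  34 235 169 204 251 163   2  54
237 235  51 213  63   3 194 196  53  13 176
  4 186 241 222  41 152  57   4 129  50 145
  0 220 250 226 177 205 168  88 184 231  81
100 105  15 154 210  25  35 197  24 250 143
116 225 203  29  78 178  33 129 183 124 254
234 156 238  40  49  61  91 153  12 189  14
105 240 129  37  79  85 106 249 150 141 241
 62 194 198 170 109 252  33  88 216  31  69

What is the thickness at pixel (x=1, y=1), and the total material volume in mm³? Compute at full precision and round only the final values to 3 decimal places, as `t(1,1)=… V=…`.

t(1,1)=2.178 V=701.743

span = t_max - t_min = 2.59 - 0.78 = 1.810
L(1,1) = 197, L_eff = 1 - 197/255 = 0.227451 (inverted)
t(1,1) = 2.59 - 1.810·0.227451 = 2.178
Σt over all 12·11 pixels = 5776871/25500 ≈ 226.5439608
V = pitch²·Σt = 1.76²·5776871/25500 = 701.743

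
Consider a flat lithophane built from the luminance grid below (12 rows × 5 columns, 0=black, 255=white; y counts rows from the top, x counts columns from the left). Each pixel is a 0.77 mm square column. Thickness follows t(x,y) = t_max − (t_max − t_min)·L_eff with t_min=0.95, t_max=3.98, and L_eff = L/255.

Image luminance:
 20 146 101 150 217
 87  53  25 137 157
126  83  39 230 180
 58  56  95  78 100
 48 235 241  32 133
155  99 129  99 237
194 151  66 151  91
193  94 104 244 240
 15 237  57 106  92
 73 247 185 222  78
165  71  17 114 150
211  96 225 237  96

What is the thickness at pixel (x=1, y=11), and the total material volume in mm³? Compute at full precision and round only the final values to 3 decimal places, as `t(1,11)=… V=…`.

t(1,11)=2.839 V=86.859

span = t_max - t_min = 3.98 - 0.95 = 3.030
L(1,11) = 96, L_eff = 96/255 = 0.376471
t(1,11) = 3.98 - 3.030·0.376471 = 2.839
Σt over all 12·5 pixels = 311308/2125 ≈ 146.4978824
V = pitch²·Σt = 0.77²·311308/2125 = 86.859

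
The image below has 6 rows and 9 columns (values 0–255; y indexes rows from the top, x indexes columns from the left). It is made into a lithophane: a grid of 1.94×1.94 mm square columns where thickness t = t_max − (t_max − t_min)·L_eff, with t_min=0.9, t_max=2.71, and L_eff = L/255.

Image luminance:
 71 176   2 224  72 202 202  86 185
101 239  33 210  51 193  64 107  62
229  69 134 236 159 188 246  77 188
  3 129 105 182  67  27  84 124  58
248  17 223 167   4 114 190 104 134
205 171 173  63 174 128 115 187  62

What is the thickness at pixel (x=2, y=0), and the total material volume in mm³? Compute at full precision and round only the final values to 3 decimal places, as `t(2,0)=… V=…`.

t(2,0)=2.696 V=362.056

span = t_max - t_min = 2.71 - 0.9 = 1.810
L(2,0) = 2, L_eff = 2/255 = 0.007843
t(2,0) = 2.71 - 1.810·0.007843 = 2.696
Σt over all 6·9 pixels = 1226543/12750 ≈ 96.1994510
V = pitch²·Σt = 1.94²·1226543/12750 = 362.056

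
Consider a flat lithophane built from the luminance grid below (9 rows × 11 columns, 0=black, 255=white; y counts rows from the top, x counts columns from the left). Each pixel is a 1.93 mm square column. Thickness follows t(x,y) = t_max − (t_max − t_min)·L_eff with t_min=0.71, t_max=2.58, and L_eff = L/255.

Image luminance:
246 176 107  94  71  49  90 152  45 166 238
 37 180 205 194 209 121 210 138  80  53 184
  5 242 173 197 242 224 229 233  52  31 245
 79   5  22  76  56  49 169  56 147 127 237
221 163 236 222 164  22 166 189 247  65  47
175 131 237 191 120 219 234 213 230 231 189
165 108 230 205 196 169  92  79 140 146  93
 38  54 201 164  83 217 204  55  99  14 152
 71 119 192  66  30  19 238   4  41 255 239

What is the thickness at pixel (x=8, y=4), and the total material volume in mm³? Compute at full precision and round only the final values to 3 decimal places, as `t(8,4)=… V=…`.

span = t_max - t_min = 2.58 - 0.71 = 1.870
L(8,4) = 247, L_eff = 247/255 = 0.968627
t(8,4) = 2.58 - 1.870·0.968627 = 0.769
Σt over all 9·11 pixels = 152.526
V = pitch²·Σt = 1.93²·152.526 = 568.144

t(8,4)=0.769 V=568.144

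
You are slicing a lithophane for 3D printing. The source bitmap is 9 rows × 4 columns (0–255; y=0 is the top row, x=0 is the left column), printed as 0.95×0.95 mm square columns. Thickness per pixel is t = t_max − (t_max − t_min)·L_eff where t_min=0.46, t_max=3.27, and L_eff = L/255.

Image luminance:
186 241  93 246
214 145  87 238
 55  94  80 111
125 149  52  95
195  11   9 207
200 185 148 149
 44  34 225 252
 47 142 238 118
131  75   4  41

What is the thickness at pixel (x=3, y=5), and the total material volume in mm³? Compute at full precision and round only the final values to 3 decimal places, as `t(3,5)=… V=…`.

t(3,5)=1.628 V=59.838

span = t_max - t_min = 3.27 - 0.46 = 2.810
L(3,5) = 149, L_eff = 149/255 = 0.584314
t(3,5) = 3.27 - 2.810·0.584314 = 1.628
Σt over all 9·4 pixels = 845357/12750 ≈ 66.3025098
V = pitch²·Σt = 0.95²·845357/12750 = 59.838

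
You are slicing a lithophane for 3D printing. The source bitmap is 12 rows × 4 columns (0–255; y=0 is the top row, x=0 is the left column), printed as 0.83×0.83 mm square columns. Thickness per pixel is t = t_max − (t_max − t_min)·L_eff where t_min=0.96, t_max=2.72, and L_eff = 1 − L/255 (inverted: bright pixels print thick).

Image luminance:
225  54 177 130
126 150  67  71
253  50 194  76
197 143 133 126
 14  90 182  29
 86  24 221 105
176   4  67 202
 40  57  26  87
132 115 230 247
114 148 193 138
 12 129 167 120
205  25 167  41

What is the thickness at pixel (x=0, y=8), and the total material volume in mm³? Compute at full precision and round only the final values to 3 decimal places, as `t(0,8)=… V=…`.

t(0,8)=1.871 V=59.156

span = t_max - t_min = 2.72 - 0.96 = 1.760
L(0,8) = 132, L_eff = 1 - 132/255 = 0.482353 (inverted)
t(0,8) = 2.72 - 1.760·0.482353 = 1.871
Σt over all 12·4 pixels = 109484/1275 ≈ 85.8698039
V = pitch²·Σt = 0.83²·109484/1275 = 59.156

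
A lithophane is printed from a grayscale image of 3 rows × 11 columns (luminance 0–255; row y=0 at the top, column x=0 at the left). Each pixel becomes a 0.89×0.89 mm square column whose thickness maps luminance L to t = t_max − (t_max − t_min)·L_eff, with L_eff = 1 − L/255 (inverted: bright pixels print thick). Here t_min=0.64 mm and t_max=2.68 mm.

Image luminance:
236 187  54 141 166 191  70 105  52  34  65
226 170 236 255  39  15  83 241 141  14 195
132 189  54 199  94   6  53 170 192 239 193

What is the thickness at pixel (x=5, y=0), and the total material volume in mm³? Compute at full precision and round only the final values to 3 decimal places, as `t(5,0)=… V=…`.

span = t_max - t_min = 2.68 - 0.64 = 2.040
L(5,0) = 191, L_eff = 1 - 191/255 = 0.250980 (inverted)
t(5,0) = 2.68 - 2.040·0.250980 = 2.168
Σt over all 3·11 pixels = 56.616
V = pitch²·Σt = 0.89²·56.616 = 44.846

t(5,0)=2.168 V=44.846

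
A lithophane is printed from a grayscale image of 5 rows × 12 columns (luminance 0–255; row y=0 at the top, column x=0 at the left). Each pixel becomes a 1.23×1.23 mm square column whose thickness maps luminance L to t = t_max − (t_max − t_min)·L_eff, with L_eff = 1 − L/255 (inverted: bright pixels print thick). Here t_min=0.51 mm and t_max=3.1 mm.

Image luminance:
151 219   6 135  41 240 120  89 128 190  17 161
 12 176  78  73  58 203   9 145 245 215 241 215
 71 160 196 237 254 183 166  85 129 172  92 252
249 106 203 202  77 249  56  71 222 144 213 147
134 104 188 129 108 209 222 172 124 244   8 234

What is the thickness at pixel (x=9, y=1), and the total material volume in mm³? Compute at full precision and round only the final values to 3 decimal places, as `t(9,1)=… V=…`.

span = t_max - t_min = 3.1 - 0.51 = 2.590
L(9,1) = 215, L_eff = 1 - 215/255 = 0.156863 (inverted)
t(9,1) = 3.1 - 2.590·0.156863 = 2.694
Σt over all 5·12 pixels = 1035287/8500 ≈ 121.7984706
V = pitch²·Σt = 1.23²·1035287/8500 = 184.269

t(9,1)=2.694 V=184.269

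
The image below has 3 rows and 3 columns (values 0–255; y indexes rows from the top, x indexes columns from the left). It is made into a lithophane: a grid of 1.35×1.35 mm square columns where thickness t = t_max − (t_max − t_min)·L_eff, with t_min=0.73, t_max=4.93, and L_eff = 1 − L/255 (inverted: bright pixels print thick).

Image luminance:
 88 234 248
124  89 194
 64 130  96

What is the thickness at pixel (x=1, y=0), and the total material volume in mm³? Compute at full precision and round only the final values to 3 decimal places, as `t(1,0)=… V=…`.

t(1,0)=4.584 V=50.006

span = t_max - t_min = 4.93 - 0.73 = 4.200
L(1,0) = 234, L_eff = 1 - 234/255 = 0.082353 (inverted)
t(1,0) = 4.93 - 4.200·0.082353 = 4.584
Σt over all 3·3 pixels = 9329/340 ≈ 27.4382353
V = pitch²·Σt = 1.35²·9329/340 = 50.006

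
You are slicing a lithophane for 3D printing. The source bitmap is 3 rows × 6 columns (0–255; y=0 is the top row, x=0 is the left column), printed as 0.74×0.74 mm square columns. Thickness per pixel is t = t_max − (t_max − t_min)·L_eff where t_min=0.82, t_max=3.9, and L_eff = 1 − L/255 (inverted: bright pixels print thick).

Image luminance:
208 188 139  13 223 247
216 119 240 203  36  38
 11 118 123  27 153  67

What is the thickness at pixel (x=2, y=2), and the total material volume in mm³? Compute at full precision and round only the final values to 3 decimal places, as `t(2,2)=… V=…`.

t(2,2)=2.306 V=23.751

span = t_max - t_min = 3.9 - 0.82 = 3.080
L(2,2) = 123, L_eff = 1 - 123/255 = 0.517647 (inverted)
t(2,2) = 3.9 - 3.080·0.517647 = 2.306
Σt over all 3·6 pixels = 276508/6375 ≈ 43.3738039
V = pitch²·Σt = 0.74²·276508/6375 = 23.751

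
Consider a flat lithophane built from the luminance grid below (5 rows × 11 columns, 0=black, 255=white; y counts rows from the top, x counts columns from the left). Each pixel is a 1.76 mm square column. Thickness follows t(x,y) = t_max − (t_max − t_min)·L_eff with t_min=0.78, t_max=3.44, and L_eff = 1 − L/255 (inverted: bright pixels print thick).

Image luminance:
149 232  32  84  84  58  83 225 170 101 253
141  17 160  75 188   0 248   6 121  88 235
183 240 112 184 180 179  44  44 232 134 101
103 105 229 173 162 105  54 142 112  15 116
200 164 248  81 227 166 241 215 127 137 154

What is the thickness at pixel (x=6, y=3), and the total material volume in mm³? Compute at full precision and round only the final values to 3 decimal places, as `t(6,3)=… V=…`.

t(6,3)=1.343 V=380.366

span = t_max - t_min = 3.44 - 0.78 = 2.660
L(6,3) = 54, L_eff = 1 - 54/255 = 0.788235 (inverted)
t(6,3) = 3.44 - 2.660·0.788235 = 1.343
Σt over all 5·11 pixels = 260937/2125 ≈ 122.7938824
V = pitch²·Σt = 1.76²·260937/2125 = 380.366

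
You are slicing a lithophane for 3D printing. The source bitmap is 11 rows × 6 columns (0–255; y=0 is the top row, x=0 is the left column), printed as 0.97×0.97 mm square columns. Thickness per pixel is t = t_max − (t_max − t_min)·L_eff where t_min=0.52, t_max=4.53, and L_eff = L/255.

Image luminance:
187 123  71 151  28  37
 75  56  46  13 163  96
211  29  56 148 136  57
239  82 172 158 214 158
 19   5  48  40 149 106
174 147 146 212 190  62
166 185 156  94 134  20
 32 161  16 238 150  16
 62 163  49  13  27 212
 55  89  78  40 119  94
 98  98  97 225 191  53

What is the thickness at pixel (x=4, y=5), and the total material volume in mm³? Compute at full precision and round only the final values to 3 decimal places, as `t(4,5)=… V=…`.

t(4,5)=1.542 V=175.740

span = t_max - t_min = 4.53 - 0.52 = 4.010
L(4,5) = 190, L_eff = 190/255 = 0.745098
t(4,5) = 4.53 - 4.010·0.745098 = 1.542
Σt over all 11·6 pixels = 952571/5100 ≈ 186.7786275
V = pitch²·Σt = 0.97²·952571/5100 = 175.740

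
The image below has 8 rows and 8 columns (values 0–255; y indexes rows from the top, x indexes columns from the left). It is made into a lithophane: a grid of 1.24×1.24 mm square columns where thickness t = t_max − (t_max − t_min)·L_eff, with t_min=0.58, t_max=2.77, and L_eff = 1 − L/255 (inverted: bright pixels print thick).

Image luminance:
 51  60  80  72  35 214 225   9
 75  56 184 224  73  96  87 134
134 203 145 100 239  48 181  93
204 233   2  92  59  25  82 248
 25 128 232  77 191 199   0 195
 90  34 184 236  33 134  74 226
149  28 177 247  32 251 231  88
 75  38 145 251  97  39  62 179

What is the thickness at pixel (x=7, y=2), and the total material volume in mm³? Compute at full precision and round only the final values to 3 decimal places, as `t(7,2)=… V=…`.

t(7,2)=1.379 V=161.529

span = t_max - t_min = 2.77 - 0.58 = 2.190
L(7,2) = 93, L_eff = 1 - 93/255 = 0.635294 (inverted)
t(7,2) = 2.77 - 2.190·0.635294 = 1.379
Σt over all 8·8 pixels = 17859/170 ≈ 105.0529412
V = pitch²·Σt = 1.24²·17859/170 = 161.529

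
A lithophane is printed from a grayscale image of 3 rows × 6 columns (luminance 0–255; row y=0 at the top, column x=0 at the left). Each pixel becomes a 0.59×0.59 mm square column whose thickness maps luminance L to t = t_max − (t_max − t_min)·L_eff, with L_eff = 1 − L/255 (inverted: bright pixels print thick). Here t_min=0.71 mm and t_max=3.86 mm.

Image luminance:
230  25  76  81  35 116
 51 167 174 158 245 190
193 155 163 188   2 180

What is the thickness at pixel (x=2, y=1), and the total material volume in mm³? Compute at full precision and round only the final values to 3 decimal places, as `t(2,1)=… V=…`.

span = t_max - t_min = 3.86 - 0.71 = 3.150
L(2,1) = 174, L_eff = 1 - 174/255 = 0.317647 (inverted)
t(2,1) = 3.86 - 3.150·0.317647 = 2.859
Σt over all 3·6 pixels = 14547/340 ≈ 42.7852941
V = pitch²·Σt = 0.59²·14547/340 = 14.894

t(2,1)=2.859 V=14.894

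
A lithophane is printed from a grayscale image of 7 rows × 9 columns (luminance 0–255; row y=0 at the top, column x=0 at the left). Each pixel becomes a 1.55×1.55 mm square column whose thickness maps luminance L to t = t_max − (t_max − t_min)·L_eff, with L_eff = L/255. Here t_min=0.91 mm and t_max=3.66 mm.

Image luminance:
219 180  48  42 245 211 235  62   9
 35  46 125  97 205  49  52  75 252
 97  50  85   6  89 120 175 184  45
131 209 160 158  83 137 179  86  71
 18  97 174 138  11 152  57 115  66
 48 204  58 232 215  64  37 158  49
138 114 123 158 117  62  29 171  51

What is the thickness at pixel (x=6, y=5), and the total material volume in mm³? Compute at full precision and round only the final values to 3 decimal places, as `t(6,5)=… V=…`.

span = t_max - t_min = 3.66 - 0.91 = 2.750
L(6,5) = 37, L_eff = 37/255 = 0.145098
t(6,5) = 3.66 - 2.750·0.145098 = 3.261
Σt over all 7·9 pixels = 392509/2550 ≈ 153.9250980
V = pitch²·Σt = 1.55²·392509/2550 = 369.805

t(6,5)=3.261 V=369.805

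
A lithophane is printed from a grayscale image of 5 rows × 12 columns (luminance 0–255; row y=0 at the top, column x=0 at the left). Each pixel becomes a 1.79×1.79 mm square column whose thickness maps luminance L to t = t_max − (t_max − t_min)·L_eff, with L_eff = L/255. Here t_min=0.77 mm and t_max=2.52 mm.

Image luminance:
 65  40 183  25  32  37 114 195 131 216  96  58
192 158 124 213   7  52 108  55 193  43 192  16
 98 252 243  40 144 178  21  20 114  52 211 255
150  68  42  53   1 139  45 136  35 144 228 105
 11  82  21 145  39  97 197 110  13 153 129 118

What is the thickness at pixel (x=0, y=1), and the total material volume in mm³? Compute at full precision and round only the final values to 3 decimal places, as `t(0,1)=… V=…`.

t(0,1)=1.202 V=342.983

span = t_max - t_min = 2.52 - 0.77 = 1.750
L(0,1) = 192, L_eff = 192/255 = 0.752941
t(0,1) = 2.52 - 1.750·0.752941 = 1.202
Σt over all 5·12 pixels = 54593/510 ≈ 107.0450980
V = pitch²·Σt = 1.79²·54593/510 = 342.983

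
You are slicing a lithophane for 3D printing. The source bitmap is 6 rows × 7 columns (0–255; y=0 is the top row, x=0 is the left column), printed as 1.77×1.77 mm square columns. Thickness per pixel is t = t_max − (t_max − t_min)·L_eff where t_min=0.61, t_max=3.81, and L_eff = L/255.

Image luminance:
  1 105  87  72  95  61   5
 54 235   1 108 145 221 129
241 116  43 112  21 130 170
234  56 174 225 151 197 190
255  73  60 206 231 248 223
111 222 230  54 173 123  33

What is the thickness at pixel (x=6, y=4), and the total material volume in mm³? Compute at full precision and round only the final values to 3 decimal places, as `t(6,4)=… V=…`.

span = t_max - t_min = 3.81 - 0.61 = 3.200
L(6,4) = 223, L_eff = 223/255 = 0.874510
t(6,4) = 3.81 - 3.200·0.874510 = 1.012
Σt over all 6·7 pixels = 228179/2550 ≈ 89.4819608
V = pitch²·Σt = 1.77²·228179/2550 = 280.338

t(6,4)=1.012 V=280.338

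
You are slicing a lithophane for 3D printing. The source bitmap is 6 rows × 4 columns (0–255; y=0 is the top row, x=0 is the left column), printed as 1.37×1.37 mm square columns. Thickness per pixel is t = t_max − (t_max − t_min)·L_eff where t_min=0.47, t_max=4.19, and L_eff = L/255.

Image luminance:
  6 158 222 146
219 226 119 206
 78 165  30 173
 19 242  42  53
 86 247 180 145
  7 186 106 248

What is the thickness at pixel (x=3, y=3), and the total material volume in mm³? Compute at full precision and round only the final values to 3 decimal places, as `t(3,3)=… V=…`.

t(3,3)=3.417 V=98.138

span = t_max - t_min = 4.19 - 0.47 = 3.720
L(3,3) = 53, L_eff = 53/255 = 0.207843
t(3,3) = 4.19 - 3.720·0.207843 = 3.417
Σt over all 6·4 pixels = 111111/2125 ≈ 52.2875294
V = pitch²·Σt = 1.37²·111111/2125 = 98.138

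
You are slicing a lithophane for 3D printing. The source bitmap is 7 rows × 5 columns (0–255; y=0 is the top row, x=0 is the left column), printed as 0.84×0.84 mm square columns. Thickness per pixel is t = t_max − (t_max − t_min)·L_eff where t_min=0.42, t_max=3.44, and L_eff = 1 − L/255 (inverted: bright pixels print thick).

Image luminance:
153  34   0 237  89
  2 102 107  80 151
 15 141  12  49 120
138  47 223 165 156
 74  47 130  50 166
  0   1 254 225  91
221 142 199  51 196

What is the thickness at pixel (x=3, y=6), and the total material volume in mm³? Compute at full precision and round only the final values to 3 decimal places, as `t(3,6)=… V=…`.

span = t_max - t_min = 3.44 - 0.42 = 3.020
L(3,6) = 51, L_eff = 1 - 51/255 = 0.800000 (inverted)
t(3,6) = 3.44 - 3.020·0.800000 = 1.024
Σt over all 7·5 pixels = 771493/12750 ≈ 60.5092549
V = pitch²·Σt = 0.84²·771493/12750 = 42.695

t(3,6)=1.024 V=42.695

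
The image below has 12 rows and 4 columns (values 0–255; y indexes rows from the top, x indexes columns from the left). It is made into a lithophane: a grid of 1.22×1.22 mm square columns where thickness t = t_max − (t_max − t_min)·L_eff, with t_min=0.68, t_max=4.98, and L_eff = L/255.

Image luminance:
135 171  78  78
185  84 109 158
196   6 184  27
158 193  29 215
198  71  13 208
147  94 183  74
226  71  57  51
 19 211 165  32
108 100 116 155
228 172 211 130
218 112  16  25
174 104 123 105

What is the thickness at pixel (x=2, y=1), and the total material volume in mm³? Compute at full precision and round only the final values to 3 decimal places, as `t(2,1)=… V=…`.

t(2,1)=3.142 V=207.129

span = t_max - t_min = 4.98 - 0.68 = 4.300
L(2,1) = 109, L_eff = 109/255 = 0.427451
t(2,1) = 4.98 - 4.300·0.427451 = 3.142
Σt over all 12·4 pixels = 354863/2550 ≈ 139.1619608
V = pitch²·Σt = 1.22²·354863/2550 = 207.129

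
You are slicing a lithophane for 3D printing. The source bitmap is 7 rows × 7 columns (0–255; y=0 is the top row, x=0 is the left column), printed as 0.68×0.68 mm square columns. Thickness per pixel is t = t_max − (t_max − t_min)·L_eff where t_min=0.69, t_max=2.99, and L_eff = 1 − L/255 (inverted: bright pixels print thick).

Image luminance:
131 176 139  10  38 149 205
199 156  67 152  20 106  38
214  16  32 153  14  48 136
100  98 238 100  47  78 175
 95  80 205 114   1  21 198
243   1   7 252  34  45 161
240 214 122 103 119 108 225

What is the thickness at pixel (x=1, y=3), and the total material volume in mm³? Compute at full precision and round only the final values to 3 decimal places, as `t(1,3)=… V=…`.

span = t_max - t_min = 2.99 - 0.69 = 2.300
L(1,3) = 98, L_eff = 1 - 98/255 = 0.615686 (inverted)
t(1,3) = 2.99 - 2.300·0.615686 = 1.574
Σt over all 7·7 pixels = 431089/5100 ≈ 84.5272549
V = pitch²·Σt = 0.68²·431089/5100 = 39.085

t(1,3)=1.574 V=39.085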